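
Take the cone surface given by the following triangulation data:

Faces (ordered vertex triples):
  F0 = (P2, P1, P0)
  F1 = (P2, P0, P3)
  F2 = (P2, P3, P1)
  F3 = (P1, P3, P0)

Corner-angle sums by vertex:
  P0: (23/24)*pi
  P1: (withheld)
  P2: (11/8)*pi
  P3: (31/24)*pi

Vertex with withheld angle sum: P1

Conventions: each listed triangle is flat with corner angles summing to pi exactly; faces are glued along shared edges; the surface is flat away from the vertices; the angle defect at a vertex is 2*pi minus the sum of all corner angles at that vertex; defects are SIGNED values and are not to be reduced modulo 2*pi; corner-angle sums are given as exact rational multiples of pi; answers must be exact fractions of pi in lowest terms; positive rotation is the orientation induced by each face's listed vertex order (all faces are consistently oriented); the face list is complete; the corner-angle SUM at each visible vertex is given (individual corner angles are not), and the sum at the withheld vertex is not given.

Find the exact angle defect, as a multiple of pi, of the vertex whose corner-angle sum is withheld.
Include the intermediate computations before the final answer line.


V = 4, E = 6, F = 4; chi = V - E + F = 2
Gauss-Bonnet: total defect = 2*pi*chi = 4*pi; visible defects sum to (19/8)*pi

Answer: defect(P1) = (13/8)*pi


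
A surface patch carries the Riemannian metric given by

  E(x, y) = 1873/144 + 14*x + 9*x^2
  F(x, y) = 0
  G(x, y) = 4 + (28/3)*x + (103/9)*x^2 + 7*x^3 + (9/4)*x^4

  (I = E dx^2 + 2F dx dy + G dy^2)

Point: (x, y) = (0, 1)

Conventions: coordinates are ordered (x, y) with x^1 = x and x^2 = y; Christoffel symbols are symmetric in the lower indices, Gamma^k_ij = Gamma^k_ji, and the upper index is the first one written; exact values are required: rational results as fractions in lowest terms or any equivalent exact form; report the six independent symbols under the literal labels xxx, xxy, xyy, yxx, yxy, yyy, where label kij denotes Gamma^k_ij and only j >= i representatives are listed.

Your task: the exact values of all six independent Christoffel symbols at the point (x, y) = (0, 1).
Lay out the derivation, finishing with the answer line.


E = 1873/144, F = 0, G = 4 at the point
E_x = 14, E_y = 0, F_x = 0, F_y = 0, G_x = 28/3, G_y = 0
EG - F^2 = 1873/36;  g^inv = (36/1873) * [[4, 0], [0, 1873/144]]
first-kind symbols [ij,l] = (1/2)(d_i g_jl + d_j g_il - d_l g_ij): [xx,x] = E_x/2 = 7, [xx,y] = F_x - E_y/2 = 0, [xy,x] = E_y/2 = 0, [xy,y] = G_x/2 = 14/3, [yy,x] = F_y - G_x/2 = -14/3, [yy,y] = G_y/2 = 0
Gamma^x_ij = (G*[ij,x] - F*[ij,y])/(EG - F^2), Gamma^y_ij = (E*[ij,y] - F*[ij,x])/(EG - F^2)

Answer: Gamma_xxx = 1008/1873, Gamma_xxy = 0, Gamma_xyy = -672/1873, Gamma_yxx = 0, Gamma_yxy = 7/6, Gamma_yyy = 0


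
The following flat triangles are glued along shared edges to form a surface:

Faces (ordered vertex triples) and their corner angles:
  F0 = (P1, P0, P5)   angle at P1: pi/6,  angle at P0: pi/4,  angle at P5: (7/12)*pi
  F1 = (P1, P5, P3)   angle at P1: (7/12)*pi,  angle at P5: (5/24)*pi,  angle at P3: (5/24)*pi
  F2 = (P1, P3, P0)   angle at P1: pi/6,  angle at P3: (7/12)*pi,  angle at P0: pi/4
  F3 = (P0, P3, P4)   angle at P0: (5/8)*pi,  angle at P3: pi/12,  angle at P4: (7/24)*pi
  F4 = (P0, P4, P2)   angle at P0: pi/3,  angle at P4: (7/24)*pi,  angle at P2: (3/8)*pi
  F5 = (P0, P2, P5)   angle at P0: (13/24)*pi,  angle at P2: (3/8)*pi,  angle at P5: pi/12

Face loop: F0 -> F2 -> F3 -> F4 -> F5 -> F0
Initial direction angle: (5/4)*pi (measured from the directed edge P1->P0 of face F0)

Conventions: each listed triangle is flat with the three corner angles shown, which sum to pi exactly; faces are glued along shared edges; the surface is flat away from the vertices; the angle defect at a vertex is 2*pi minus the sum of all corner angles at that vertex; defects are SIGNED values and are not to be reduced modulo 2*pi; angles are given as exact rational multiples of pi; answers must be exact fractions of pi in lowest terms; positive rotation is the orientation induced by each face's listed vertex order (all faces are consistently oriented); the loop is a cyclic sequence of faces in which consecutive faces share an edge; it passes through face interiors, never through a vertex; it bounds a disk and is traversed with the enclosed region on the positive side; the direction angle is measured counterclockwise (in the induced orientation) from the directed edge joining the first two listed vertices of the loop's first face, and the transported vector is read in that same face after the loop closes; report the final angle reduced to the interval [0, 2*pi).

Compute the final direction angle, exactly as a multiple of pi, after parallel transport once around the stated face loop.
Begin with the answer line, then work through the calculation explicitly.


Answer: final direction angle = (5/4)*pi

enclosed vertex P0: corner angles sum to 2*pi, defect = 2*pi - 2*pi = 0
the final direction is the initial angle plus the enclosed defects, taken mod 2*pi in the induced orientation
final angle = (5/4)*pi + 0 = (5/4)*pi (mod 2*pi)


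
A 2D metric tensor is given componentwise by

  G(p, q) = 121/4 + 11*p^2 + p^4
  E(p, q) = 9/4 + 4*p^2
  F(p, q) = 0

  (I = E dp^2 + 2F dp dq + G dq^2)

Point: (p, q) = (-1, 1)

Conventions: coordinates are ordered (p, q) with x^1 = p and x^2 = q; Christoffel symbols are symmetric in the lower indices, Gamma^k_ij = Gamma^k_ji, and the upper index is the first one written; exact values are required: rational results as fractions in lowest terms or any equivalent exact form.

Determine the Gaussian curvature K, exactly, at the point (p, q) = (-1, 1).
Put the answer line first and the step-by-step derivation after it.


Answer: K = -144/8125

E = 25/4, F = 0, G = 169/4, EG - F^2 = 4225/16 at the point
E_p = -8, E_q = 0, F_p = 0, F_q = 0, G_p = -26, G_q = 0
E_qq = 0, F_pq = 0, G_pp = 34
Compute both Brioschi determinants and normalise by (EG - F^2)^2.
M1 = [[-E_qq/2 + F_pq - G_pp/2, E_p/2, F_p - E_q/2], [F_q - G_p/2, E, F], [G_q/2, F, G]] = [[-17, -4, 0], [13, 25/4, 0], [0, 0, 169/4]]; det M1 = -36673/16
M2 = [[0, E_q/2, G_p/2], [E_q/2, E, F], [G_p/2, F, G]] = [[0, 0, -13], [0, 25/4, 0], [-13, 0, 169/4]]; det M2 = -4225/4
det M1 - det M2 = -19773/16; K = -19773/16 / (4225/16)^2 = -144/8125


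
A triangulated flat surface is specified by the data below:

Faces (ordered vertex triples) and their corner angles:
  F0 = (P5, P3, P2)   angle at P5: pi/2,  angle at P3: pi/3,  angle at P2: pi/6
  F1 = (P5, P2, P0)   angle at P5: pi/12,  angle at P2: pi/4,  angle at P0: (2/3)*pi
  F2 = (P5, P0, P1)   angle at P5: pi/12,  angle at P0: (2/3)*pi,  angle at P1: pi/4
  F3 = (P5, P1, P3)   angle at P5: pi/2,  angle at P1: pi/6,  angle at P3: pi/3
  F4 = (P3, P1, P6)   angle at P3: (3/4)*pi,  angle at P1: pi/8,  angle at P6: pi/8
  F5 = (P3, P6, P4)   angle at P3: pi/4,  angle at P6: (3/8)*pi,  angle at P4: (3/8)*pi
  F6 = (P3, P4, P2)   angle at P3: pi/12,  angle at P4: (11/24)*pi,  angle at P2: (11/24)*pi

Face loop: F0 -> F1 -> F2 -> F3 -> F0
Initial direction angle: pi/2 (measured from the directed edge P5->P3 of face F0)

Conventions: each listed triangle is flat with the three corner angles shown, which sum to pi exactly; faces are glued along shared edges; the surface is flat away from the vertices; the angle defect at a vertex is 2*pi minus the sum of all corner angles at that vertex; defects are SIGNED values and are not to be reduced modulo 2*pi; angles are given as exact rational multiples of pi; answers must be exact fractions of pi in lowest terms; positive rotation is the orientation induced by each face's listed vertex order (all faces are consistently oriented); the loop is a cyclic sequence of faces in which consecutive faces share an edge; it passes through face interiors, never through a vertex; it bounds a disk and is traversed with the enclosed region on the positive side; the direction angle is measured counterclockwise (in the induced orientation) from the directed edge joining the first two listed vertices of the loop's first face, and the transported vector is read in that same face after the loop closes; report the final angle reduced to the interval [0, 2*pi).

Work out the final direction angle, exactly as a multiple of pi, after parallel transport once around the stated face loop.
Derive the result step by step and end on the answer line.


enclosed vertex P5: corner angles sum to (7/6)*pi, defect = 2*pi - (7/6)*pi = (5/6)*pi
holonomy = initial angle + sum of enclosed defects (mod 2*pi), positive in the induced orientation
final angle = pi/2 + (5/6)*pi = (4/3)*pi (mod 2*pi)

Answer: final direction angle = (4/3)*pi


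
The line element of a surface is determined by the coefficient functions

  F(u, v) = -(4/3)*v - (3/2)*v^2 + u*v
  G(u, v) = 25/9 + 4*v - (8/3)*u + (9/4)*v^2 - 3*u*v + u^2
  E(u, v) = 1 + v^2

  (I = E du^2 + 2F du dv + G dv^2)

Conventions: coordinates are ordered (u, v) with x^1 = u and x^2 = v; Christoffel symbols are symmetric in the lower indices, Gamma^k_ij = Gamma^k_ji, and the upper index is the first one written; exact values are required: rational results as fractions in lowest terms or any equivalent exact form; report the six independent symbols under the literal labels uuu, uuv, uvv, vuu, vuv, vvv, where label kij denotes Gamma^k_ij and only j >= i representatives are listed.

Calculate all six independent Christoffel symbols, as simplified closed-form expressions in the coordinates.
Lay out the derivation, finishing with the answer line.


E = 1 + v^2; F = -(4/3)*v - (3/2)*v^2 + u*v; G = 25/9 + 4*v - (8/3)*u + (9/4)*v^2 - 3*u*v + u^2
Gamma^k_ij = (1/2) g^{kl} (d_i g_jl + d_j g_il - d_l g_ij), with g^inv = (1/(EG-F^2)) [[G, -F], [-F, E]]
first partials: E_u = 0, E_v = 2*v, F_u = v, F_v = -4/3 - 3*v + u, G_u = -8/3 - 3*v + 2*u, G_v = 4 + (9/2)*v - 3*u
D = EG - F^2 = 25/9 + 4*v - (8/3)*u + (13/4)*v^2 - 3*u*v + u^2
expanded: Gamma^u_uu = (G E_u - 2F F_u + F E_v)/(2D), Gamma^u_uv = (G E_v - F G_u)/(2D), Gamma^u_vv = (2G F_v - G G_u - F G_v)/(2D), Gamma^v_uu = (2E F_u - E E_v - F E_u)/(2D), Gamma^v_uv = (E G_u - F E_v)/(2D), Gamma^v_vv = (E G_v - 2F F_v + F G_u)/(2D); substitute and cancel common factors

Answer: Gamma_uuu = 0, Gamma_uuv = 36*v/(36*u^2 - 108*u*v - 96*u + 117*v^2 + 144*v + 100), Gamma_uvv = -54*v/(36*u^2 - 108*u*v - 96*u + 117*v^2 + 144*v + 100), Gamma_vuu = 0, Gamma_vuv = (36*u - 54*v - 48)/(36*u^2 - 108*u*v - 96*u + 117*v^2 + 144*v + 100), Gamma_vvv = (-54*u + 81*v + 72)/(36*u^2 - 108*u*v - 96*u + 117*v^2 + 144*v + 100)


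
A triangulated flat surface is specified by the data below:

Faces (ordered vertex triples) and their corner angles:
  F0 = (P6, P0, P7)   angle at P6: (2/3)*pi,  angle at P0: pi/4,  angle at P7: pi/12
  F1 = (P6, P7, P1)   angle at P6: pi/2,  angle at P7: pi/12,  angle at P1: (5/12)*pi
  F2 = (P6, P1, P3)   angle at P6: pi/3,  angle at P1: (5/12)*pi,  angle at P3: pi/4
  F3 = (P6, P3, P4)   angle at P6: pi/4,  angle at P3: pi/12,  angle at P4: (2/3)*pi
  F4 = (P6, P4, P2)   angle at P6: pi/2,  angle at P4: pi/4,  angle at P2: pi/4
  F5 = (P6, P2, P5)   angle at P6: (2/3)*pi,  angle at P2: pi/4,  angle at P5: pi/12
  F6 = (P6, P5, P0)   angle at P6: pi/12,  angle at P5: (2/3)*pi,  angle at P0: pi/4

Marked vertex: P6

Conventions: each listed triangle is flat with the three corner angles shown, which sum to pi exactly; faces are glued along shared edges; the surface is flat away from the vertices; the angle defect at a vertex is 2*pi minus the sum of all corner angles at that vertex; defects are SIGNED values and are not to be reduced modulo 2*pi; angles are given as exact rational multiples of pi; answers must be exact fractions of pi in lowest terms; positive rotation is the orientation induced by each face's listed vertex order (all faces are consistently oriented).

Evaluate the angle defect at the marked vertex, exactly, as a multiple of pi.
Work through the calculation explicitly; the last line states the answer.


Sum of corner angles at P6: 3*pi
defect = 2*pi - 3*pi

Answer: defect(P6) = -pi


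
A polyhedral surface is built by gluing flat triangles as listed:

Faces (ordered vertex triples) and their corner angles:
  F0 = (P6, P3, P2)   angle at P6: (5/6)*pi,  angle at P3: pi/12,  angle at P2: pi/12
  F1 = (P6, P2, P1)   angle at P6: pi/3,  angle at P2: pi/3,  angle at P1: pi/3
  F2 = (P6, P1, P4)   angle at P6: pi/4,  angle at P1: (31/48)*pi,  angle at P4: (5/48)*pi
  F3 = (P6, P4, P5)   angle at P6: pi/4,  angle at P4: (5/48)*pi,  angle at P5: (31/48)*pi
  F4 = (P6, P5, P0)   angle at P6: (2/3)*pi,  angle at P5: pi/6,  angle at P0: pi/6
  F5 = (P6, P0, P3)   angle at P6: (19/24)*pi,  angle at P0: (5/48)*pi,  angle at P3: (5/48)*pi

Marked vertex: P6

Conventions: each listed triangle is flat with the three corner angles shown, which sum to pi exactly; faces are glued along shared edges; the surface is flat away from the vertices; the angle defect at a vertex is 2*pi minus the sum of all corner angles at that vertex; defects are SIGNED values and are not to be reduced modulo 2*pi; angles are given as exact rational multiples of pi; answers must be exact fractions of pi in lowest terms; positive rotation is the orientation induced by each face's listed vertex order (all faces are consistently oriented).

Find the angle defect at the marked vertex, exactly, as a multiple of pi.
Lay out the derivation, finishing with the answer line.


Sum of corner angles at P6: (25/8)*pi
defect = 2*pi - (25/8)*pi

Answer: defect(P6) = (-9/8)*pi


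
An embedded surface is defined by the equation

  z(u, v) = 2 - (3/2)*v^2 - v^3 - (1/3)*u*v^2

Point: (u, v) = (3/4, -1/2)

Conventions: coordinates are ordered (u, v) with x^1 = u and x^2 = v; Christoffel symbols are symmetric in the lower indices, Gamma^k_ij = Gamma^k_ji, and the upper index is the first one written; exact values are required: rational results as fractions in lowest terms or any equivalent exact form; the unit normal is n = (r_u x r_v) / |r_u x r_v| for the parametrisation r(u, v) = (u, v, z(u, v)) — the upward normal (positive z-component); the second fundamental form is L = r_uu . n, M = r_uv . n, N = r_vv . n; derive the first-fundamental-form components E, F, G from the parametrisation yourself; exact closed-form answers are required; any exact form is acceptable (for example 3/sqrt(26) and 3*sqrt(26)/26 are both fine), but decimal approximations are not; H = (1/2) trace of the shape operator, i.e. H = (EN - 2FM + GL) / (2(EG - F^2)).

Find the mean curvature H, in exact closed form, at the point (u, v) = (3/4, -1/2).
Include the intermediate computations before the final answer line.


z_u = -1/12, z_v = 1, z_uu = 0, z_uv = 1/3, z_vv = -1/2
E = 145/144, F = -1/12, G = 2; answer radicand W^2 = 289/144
unnormalised second-form numerators: l = 0, m = 1/3, n = -1/2; L = l/sqrt(289/144), and similarly M = m/sqrt(W^2), N = n/sqrt(W^2)
H = (E*n - 2*F*m + G*l) / (2*(EG - F^2)*sqrt(W^2)); E*n - 2*F*m + G*l = -43/96, EG - F^2 = 289/144, so H = (-129/1156)/sqrt(289/144)

Answer: H = -387/4913


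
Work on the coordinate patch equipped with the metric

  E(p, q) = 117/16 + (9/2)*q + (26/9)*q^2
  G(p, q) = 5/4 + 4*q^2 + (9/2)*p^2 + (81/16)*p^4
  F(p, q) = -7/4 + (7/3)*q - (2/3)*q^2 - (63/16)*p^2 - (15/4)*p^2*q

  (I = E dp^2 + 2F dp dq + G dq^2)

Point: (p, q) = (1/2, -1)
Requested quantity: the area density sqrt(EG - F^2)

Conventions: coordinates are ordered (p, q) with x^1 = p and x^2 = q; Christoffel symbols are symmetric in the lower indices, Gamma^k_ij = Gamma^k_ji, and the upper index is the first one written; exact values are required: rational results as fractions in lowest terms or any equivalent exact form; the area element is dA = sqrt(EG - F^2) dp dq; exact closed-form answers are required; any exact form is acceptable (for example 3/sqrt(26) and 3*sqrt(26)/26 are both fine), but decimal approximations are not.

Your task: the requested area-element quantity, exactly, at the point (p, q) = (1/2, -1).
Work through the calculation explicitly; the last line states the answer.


E = 821/144, F = -307/64, G = 1713/256; EG - F^2 = 46511/3072

Answer: sqrt(EG - F^2) = sqrt(139533)/96


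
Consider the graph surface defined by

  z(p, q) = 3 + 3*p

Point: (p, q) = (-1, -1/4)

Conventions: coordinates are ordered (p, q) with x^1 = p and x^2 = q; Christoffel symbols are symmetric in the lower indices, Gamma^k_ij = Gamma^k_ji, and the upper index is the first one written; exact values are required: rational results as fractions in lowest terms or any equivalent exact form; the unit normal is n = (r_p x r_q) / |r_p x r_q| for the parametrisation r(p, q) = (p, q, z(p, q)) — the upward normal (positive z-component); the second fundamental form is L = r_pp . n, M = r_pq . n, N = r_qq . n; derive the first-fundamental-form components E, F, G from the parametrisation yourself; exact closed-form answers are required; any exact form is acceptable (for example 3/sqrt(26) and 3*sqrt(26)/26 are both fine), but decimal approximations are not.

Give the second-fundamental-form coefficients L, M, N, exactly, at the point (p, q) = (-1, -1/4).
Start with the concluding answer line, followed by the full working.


Answer: L = 0, M = 0, N = 0

z_p = 3, z_q = 0, z_pp = 0, z_pq = 0, z_qq = 0
E = 10, F = 0, G = 1; answer radicand W^2 = 10
unnormalised second-form numerators: l = 0, m = 0, n = 0; L = l/sqrt(10), and similarly M = m/sqrt(W^2), N = n/sqrt(W^2)


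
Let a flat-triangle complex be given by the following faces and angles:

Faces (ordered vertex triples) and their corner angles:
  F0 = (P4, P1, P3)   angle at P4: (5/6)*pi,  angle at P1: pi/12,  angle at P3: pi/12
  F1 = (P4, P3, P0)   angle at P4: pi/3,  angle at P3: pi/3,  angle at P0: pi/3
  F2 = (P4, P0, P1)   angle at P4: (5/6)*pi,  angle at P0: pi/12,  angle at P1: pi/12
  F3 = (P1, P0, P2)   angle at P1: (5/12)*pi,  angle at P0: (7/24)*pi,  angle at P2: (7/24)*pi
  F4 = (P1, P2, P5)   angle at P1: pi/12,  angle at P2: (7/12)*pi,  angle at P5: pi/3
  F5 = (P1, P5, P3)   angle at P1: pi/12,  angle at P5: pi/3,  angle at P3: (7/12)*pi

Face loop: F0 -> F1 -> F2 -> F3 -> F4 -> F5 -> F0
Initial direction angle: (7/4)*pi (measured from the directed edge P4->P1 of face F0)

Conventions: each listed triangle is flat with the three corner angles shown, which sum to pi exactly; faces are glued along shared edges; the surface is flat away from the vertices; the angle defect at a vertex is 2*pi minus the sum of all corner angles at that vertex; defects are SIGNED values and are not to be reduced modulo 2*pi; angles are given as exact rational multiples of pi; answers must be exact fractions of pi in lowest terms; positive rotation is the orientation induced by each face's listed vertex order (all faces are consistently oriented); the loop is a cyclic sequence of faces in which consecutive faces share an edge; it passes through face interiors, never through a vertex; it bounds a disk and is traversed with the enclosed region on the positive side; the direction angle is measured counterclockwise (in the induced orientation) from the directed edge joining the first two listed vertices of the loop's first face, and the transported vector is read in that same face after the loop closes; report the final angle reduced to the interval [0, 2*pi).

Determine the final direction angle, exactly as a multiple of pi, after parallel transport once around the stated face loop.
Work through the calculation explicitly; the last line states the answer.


enclosed vertex P1: corner angles sum to (3/4)*pi, defect = 2*pi - (3/4)*pi = (5/4)*pi
enclosed vertex P4: corner angles sum to 2*pi, defect = 2*pi - 2*pi = 0
summing the enclosed defects onto the initial angle, mod 2*pi in the induced orientation:
final angle = (7/4)*pi + (5/4)*pi = pi (mod 2*pi)

Answer: final direction angle = pi


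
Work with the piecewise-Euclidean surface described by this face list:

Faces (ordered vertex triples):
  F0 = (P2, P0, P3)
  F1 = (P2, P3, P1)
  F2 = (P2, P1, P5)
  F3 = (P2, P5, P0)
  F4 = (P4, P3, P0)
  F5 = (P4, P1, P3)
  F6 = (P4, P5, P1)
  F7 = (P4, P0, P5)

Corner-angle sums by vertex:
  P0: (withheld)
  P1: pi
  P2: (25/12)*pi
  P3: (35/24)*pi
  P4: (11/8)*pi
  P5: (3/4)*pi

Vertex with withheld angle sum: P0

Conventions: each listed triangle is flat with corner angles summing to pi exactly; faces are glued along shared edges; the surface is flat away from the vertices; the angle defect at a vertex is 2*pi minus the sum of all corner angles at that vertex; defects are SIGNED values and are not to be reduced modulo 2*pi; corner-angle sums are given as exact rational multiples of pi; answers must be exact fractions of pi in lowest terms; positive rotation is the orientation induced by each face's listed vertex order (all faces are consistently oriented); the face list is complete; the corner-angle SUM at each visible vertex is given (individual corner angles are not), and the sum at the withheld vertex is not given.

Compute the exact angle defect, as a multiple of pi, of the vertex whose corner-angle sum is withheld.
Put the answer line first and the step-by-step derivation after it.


Answer: defect(P0) = (2/3)*pi

V = 6, E = 12, F = 8; chi = V - E + F = 2
Gauss-Bonnet: total defect = 2*pi*chi = 4*pi; visible defects sum to (10/3)*pi


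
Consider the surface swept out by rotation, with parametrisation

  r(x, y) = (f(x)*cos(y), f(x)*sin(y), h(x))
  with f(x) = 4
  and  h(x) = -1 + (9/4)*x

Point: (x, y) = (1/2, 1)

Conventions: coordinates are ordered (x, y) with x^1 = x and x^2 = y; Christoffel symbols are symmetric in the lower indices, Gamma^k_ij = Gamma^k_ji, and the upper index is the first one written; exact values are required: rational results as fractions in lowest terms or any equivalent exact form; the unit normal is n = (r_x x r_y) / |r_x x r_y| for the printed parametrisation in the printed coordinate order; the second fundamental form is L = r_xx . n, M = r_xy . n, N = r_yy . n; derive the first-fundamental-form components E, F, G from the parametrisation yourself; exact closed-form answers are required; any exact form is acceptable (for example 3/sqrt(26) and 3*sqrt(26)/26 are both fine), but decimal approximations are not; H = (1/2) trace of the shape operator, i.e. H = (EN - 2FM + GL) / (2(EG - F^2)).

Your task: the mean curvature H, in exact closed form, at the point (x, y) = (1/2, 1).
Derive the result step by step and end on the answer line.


f = 4, f' = 0, f'' = 0, h' = 9/4, h'' = 0
E = 81/16, F = 0, G = 16; answer radicand W^2 = 81/16
unnormalised second-form numerators: l = 0, m = 0, n = 9; L = l/sqrt(81/16), and similarly M = m/sqrt(W^2), N = n/sqrt(W^2)
H = (E*n - 2*F*m + G*l) / (2*(EG - F^2)*sqrt(W^2)); E*n - 2*F*m + G*l = 729/16, EG - F^2 = 81, so H = (9/32)/sqrt(81/16)

Answer: H = 1/8


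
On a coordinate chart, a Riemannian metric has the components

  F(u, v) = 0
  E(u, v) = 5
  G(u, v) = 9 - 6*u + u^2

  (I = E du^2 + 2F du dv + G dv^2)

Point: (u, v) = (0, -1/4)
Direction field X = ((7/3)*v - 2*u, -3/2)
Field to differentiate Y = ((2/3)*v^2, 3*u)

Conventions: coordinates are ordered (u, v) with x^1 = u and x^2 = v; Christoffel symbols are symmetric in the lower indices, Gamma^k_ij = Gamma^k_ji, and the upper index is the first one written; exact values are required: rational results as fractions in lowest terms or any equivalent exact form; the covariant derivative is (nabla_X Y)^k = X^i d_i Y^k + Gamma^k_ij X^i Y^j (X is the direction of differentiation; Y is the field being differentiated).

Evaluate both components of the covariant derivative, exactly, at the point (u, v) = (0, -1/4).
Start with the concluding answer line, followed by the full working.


Answer: (nabla_X Y)^u = 1/2, (nabla_X Y)^v = -83/48

E = 5, F = 0, G = 9 at the point
E_u = 0, E_v = 0, F_u = 0, F_v = 0, G_u = -6, G_v = 0
EG - F^2 = 45;  g^inv = (1/45) * [[9, 0], [0, 5]]
first-kind symbols [ij,l] = (1/2)(d_i g_jl + d_j g_il - d_l g_ij): [uu,u] = E_u/2 = 0, [uu,v] = F_u - E_v/2 = 0, [uv,u] = E_v/2 = 0, [uv,v] = G_u/2 = -3, [vv,u] = F_v - G_u/2 = 3, [vv,v] = G_v/2 = 0
Gamma^u_ij = (G*[ij,u] - F*[ij,v])/(EG - F^2), Gamma^v_ij = (E*[ij,v] - F*[ij,u])/(EG - F^2)
Gamma_uuu = 0, Gamma_uuv = 0, Gamma_uvv = 3/5, Gamma_vuu = 0, Gamma_vuv = -1/3, Gamma_vvv = 0
X = (-7/12, -3/2), Y = (1/24, 0) at the point


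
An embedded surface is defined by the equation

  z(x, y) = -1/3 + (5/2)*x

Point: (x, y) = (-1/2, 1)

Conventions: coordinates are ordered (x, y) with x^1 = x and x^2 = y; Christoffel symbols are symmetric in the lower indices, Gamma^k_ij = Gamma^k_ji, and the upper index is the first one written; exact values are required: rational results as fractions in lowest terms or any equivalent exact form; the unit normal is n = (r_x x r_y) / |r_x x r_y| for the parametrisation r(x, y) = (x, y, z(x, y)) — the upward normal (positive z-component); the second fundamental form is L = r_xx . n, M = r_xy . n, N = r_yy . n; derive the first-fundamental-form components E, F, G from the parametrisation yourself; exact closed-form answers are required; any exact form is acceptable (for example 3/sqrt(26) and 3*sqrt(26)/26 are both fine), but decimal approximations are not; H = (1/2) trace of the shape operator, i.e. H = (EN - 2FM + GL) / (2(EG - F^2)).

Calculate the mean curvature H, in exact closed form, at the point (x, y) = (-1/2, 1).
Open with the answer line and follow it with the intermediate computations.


Answer: H = 0

z_x = 5/2, z_y = 0, z_xx = 0, z_xy = 0, z_yy = 0
E = 29/4, F = 0, G = 1; answer radicand W^2 = 29/4
unnormalised second-form numerators: l = 0, m = 0, n = 0; L = l/sqrt(29/4), and similarly M = m/sqrt(W^2), N = n/sqrt(W^2)
H = (E*n - 2*F*m + G*l) / (2*(EG - F^2)*sqrt(W^2)); E*n - 2*F*m + G*l = 0, EG - F^2 = 29/4, so H = (0)/sqrt(29/4)


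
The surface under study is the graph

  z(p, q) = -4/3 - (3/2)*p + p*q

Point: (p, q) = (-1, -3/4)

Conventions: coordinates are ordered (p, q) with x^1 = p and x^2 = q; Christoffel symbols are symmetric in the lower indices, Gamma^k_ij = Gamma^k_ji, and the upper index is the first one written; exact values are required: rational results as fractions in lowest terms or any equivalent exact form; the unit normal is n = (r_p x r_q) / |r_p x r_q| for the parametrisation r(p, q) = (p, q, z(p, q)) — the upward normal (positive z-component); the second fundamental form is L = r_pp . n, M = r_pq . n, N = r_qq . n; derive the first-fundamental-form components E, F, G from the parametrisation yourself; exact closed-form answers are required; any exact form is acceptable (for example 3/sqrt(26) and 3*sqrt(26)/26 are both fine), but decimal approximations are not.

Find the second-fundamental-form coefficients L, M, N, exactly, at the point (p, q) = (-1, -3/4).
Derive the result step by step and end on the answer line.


z_p = -9/4, z_q = -1, z_pp = 0, z_pq = 1, z_qq = 0
E = 97/16, F = 9/4, G = 2; answer radicand W^2 = 113/16
unnormalised second-form numerators: l = 0, m = 1, n = 0; L = l/sqrt(113/16), and similarly M = m/sqrt(W^2), N = n/sqrt(W^2)

Answer: L = 0, M = 4*sqrt(113)/113, N = 0


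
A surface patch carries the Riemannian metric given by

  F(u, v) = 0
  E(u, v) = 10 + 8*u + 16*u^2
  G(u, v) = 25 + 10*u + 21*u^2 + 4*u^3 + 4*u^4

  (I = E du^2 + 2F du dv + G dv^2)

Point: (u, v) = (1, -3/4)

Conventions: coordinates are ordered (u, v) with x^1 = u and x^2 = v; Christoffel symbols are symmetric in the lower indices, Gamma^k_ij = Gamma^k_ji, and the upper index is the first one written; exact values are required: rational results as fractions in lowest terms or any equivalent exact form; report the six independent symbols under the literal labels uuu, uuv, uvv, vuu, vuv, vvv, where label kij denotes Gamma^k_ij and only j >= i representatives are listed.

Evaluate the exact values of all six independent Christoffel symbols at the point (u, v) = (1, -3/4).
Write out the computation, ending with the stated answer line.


E = 34, F = 0, G = 64 at the point
E_u = 40, E_v = 0, F_u = 0, F_v = 0, G_u = 80, G_v = 0
EG - F^2 = 2176;  g^inv = (1/2176) * [[64, 0], [0, 34]]
first-kind symbols [ij,l] = (1/2)(d_i g_jl + d_j g_il - d_l g_ij): [uu,u] = E_u/2 = 20, [uu,v] = F_u - E_v/2 = 0, [uv,u] = E_v/2 = 0, [uv,v] = G_u/2 = 40, [vv,u] = F_v - G_u/2 = -40, [vv,v] = G_v/2 = 0
Gamma^u_ij = (G*[ij,u] - F*[ij,v])/(EG - F^2), Gamma^v_ij = (E*[ij,v] - F*[ij,u])/(EG - F^2)

Answer: Gamma_uuu = 10/17, Gamma_uuv = 0, Gamma_uvv = -20/17, Gamma_vuu = 0, Gamma_vuv = 5/8, Gamma_vvv = 0


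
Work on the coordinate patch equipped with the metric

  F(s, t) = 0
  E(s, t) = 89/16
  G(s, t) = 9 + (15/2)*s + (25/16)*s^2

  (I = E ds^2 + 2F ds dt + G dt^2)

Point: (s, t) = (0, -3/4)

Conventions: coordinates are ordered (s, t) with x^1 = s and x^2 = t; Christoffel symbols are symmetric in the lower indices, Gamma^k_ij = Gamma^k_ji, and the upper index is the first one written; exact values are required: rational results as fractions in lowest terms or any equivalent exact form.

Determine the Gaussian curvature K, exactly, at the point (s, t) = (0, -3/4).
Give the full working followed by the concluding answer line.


E = 89/16, F = 0, G = 9, EG - F^2 = 801/16 at the point
E_s = 0, E_t = 0, F_s = 0, F_t = 0, G_s = 15/2, G_t = 0
E_tt = 0, F_st = 0, G_ss = 25/8
Compute both Brioschi determinants and normalise by (EG - F^2)^2.
M1 = [[-E_tt/2 + F_st - G_ss/2, E_s/2, F_s - E_t/2], [F_t - G_s/2, E, F], [G_t/2, F, G]] = [[-25/16, 0, 0], [-15/4, 89/16, 0], [0, 0, 9]]; det M1 = -20025/256
M2 = [[0, E_t/2, G_s/2], [E_t/2, E, F], [G_s/2, F, G]] = [[0, 0, 15/4], [0, 89/16, 0], [15/4, 0, 9]]; det M2 = -20025/256
det M1 - det M2 = 0; K = 0 / (801/16)^2 = 0

Answer: K = 0


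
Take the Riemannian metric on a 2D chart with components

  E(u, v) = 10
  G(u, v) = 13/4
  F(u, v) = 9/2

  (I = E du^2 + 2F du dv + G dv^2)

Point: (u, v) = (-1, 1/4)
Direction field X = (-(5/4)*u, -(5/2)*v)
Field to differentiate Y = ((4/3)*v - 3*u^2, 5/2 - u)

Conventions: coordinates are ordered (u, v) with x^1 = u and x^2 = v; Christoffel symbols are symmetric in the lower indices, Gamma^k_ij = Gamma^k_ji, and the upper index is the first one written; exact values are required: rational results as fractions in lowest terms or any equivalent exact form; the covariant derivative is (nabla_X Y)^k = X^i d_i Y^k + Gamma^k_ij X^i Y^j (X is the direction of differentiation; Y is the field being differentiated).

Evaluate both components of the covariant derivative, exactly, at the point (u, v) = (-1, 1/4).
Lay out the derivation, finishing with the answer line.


E = 10, F = 9/2, G = 13/4 at the point
E_u = 0, E_v = 0, F_u = 0, F_v = 0, G_u = 0, G_v = 0
EG - F^2 = 49/4;  g^inv = (4/49) * [[13/4, -9/2], [-9/2, 10]]
first-kind symbols [ij,l] = (1/2)(d_i g_jl + d_j g_il - d_l g_ij): [uu,u] = E_u/2 = 0, [uu,v] = F_u - E_v/2 = 0, [uv,u] = E_v/2 = 0, [uv,v] = G_u/2 = 0, [vv,u] = F_v - G_u/2 = 0, [vv,v] = G_v/2 = 0
Gamma^u_ij = (G*[ij,u] - F*[ij,v])/(EG - F^2), Gamma^v_ij = (E*[ij,v] - F*[ij,u])/(EG - F^2)
Gamma_uuu = 0, Gamma_uuv = 0, Gamma_uvv = 0, Gamma_vuu = 0, Gamma_vuv = 0, Gamma_vvv = 0
X = (5/4, -5/8), Y = (-8/3, 7/2) at the point

Answer: (nabla_X Y)^u = 20/3, (nabla_X Y)^v = -5/4


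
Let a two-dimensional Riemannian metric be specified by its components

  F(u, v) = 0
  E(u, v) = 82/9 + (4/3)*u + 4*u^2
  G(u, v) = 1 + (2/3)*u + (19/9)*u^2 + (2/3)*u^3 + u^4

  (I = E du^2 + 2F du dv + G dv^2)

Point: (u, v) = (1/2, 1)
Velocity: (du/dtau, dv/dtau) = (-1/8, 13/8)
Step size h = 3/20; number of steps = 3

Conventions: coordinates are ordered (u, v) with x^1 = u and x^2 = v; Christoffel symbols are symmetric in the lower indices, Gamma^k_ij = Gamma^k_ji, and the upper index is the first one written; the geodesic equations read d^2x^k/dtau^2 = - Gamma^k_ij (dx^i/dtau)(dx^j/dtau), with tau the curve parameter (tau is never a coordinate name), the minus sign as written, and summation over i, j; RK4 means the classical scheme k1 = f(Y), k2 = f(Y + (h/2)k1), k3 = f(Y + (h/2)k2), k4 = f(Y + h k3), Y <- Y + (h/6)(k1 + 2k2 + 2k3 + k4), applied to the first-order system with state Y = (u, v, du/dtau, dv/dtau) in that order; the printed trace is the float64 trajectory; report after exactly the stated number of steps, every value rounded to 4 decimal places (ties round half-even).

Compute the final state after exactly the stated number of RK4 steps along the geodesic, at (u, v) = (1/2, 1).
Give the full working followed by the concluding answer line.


f(Y) = (du/dtau, dv/dtau, -Gamma^u_ij Y'^i Y'^j, -Gamma^v_ij Y'^i Y'^j) with the Gammas evaluated at the stage position; h = 0.150000; intermediate values shown to 6 dp
step 0: u = 0.5000, v = 1.0000, du/dtau = -0.1250, dv/dtau = 1.6250
step 1:
  k1: at (u, v) = (0.500000, 1.000000), (du/dtau, dv/dtau) = (-0.125000, 1.625000); Gamma_uuu = 0.247423, Gamma_uuv = 0.000000, Gamma_uvv = -0.175258, Gamma_vuu = 0.000000, Gamma_vuv = 0.941176, Gamma_vvv = 0.000000; k1 = (-0.125000, 1.625000, 0.458924, 0.382353)
  k2: at (u, v) = (0.490625, 1.121875), (du/dtau, dv/dtau) = (-0.090581, 1.653676); Gamma_uuu = 0.245072, Gamma_uuv = 0.000000, Gamma_uvv = -0.172072, Gamma_vuu = 0.000000, Gamma_vuv = 0.936143, Gamma_vvv = 0.000000; k2 = (-0.090581, 1.653676, 0.468545, 0.280452)
  k3: at (u, v) = (0.493206, 1.124026), (du/dtau, dv/dtau) = (-0.089859, 1.646034); Gamma_uuu = 0.245723, Gamma_uuv = 0.000000, Gamma_uvv = -0.172947, Gamma_vuu = 0.000000, Gamma_vuv = 0.937550, Gamma_vvv = 0.000000; k3 = (-0.089859, 1.646034, 0.466602, 0.277348)
  k4: at (u, v) = (0.486521, 1.246905), (du/dtau, dv/dtau) = (-0.055010, 1.666602); Gamma_uuu = 0.244031, Gamma_uuv = 0.000000, Gamma_uvv = -0.170685, Gamma_vuu = 0.000000, Gamma_vuv = 0.933875, Gamma_vvv = 0.000000; k4 = (-0.055010, 1.666602, 0.473350, 0.171234)
  Y <- Y + (h/6)(k1 + 2k2 + 2k3 + k4): u = 0.4865, v = 1.2473, du/dtau = -0.0549, dv/dtau = 1.6667
step 2:
  k1: at (u, v) = (0.486478, 1.247276), (du/dtau, dv/dtau) = (-0.054936, 1.666730); Gamma_uuu = 0.244020, Gamma_uuv = 0.000000, Gamma_uvv = -0.170670, Gamma_vuu = 0.000000, Gamma_vuv = 0.933851, Gamma_vvv = 0.000000; k1 = (-0.054936, 1.666730, 0.473384, 0.171013)
  k2: at (u, v) = (0.482358, 1.372280), (du/dtau, dv/dtau) = (-0.019432, 1.679556); Gamma_uuu = 0.242968, Gamma_uuv = 0.000000, Gamma_uvv = -0.169283, Gamma_vuu = 0.000000, Gamma_vuv = 0.931533, Gamma_vvv = 0.000000; k2 = (-0.019432, 1.679556, 0.477438, 0.060805)
  k3: at (u, v) = (0.485020, 1.373242), (du/dtau, dv/dtau) = (-0.019128, 1.671290); Gamma_uuu = 0.243649, Gamma_uuv = 0.000000, Gamma_uvv = -0.170179, Gamma_vuu = 0.000000, Gamma_vuv = 0.933035, Gamma_vvv = 0.000000; k3 = (-0.019128, 1.671290, 0.475256, 0.059655)
  k4: at (u, v) = (0.483609, 1.497969), (du/dtau, dv/dtau) = (0.016353, 1.675678); Gamma_uuu = 0.243288, Gamma_uuv = 0.000000, Gamma_uvv = -0.169703, Gamma_vuu = 0.000000, Gamma_vuv = 0.932241, Gamma_vvv = 0.000000; k4 = (0.016353, 1.675678, 0.476444, -0.051090)
  Y <- Y + (h/6)(k1 + 2k2 + 2k3 + k4): u = 0.4836, v = 1.4984, du/dtau = 0.0164, dv/dtau = 1.6758
step 3:
  k1: at (u, v) = (0.483585, 1.498378), (du/dtau, dv/dtau) = (0.016445, 1.675751); Gamma_uuu = 0.243282, Gamma_uuv = 0.000000, Gamma_uvv = -0.169696, Gamma_vuu = 0.000000, Gamma_vuv = 0.932228, Gamma_vvv = 0.000000; k1 = (0.016445, 1.675751, 0.476463, -0.051379)
  k2: at (u, v) = (0.484819, 1.624059), (du/dtau, dv/dtau) = (0.052179, 1.671897); Gamma_uuu = 0.243598, Gamma_uuv = 0.000000, Gamma_uvv = -0.170111, Gamma_vuu = 0.000000, Gamma_vuv = 0.932922, Gamma_vvv = 0.000000; k2 = (0.052179, 1.671897, 0.474838, -0.162774)
  k3: at (u, v) = (0.487499, 1.623770), (du/dtau, dv/dtau) = (0.052057, 1.663543); Gamma_uuu = 0.244280, Gamma_uuv = 0.000000, Gamma_uvv = -0.171015, Gamma_vuu = 0.000000, Gamma_vuv = 0.934419, Gamma_vvv = 0.000000; k3 = (0.052057, 1.663543, 0.472600, -0.161841)
  k4: at (u, v) = (0.491394, 1.747909), (du/dtau, dv/dtau) = (0.087335, 1.651475); Gamma_uuu = 0.245266, Gamma_uuv = 0.000000, Gamma_uvv = -0.172332, Gamma_vuu = 0.000000, Gamma_vuv = 0.936564, Gamma_vvv = 0.000000; k4 = (0.087335, 1.651475, 0.468143, -0.270163)
  Y <- Y + (h/6)(k1 + 2k2 + 2k3 + k4): u = 0.4914, v = 1.7483, du/dtau = 0.0874, dv/dtau = 1.6515

Answer: u = 0.4914, v = 1.7483, du/dtau = 0.0874, dv/dtau = 1.6515


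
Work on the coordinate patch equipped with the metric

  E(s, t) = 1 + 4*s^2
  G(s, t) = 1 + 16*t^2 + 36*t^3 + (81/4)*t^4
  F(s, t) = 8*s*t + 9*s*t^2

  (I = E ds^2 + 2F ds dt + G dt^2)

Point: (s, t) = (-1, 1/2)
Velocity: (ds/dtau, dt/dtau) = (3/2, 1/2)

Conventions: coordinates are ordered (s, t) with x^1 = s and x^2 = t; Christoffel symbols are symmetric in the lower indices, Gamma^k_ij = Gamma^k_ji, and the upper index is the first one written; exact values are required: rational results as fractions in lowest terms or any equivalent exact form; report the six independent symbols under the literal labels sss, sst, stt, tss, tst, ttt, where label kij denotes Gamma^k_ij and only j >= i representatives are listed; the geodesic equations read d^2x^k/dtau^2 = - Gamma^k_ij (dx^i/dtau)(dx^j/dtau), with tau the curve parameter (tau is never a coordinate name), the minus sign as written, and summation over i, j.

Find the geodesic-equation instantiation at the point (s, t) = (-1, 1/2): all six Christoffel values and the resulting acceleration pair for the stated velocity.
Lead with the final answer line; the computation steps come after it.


Answer: Gamma_sss = -256/945, Gamma_sst = 0, Gamma_stt = -1088/945, Gamma_tss = 80/189, Gamma_tst = 0, Gamma_ttt = 340/189; accelerations (d^2s/dtau^2, d^2t/dtau^2) = (848/945, -265/189)

E = 5, F = -25/4, G = 689/64 at the point
E_s = -8, E_t = 0, F_s = 25/4, F_t = -17, G_s = 0, G_t = 425/8
EG - F^2 = 945/64;  g^inv = (64/945) * [[689/64, 25/4], [25/4, 5]]
first-kind symbols [ij,l] = (1/2)(d_i g_jl + d_j g_il - d_l g_ij): [ss,s] = E_s/2 = -4, [ss,t] = F_s - E_t/2 = 25/4, [st,s] = E_t/2 = 0, [st,t] = G_s/2 = 0, [tt,s] = F_t - G_s/2 = -17, [tt,t] = G_t/2 = 425/16
Gamma^s_ij = (G*[ij,s] - F*[ij,t])/(EG - F^2), Gamma^t_ij = (E*[ij,t] - F*[ij,s])/(EG - F^2)
Gamma_sss = -256/945, Gamma_sst = 0, Gamma_stt = -1088/945, Gamma_tss = 80/189, Gamma_tst = 0, Gamma_ttt = 340/189
d^2s/dtau^2 = -(Gamma_sss*(3/2)^2 + 2*Gamma_sst*(3/2)*(1/2) + Gamma_stt*(1/2)^2) = 848/945
d^2t/dtau^2 = -(Gamma_tss*(3/2)^2 + 2*Gamma_tst*(3/2)*(1/2) + Gamma_ttt*(1/2)^2) = -265/189


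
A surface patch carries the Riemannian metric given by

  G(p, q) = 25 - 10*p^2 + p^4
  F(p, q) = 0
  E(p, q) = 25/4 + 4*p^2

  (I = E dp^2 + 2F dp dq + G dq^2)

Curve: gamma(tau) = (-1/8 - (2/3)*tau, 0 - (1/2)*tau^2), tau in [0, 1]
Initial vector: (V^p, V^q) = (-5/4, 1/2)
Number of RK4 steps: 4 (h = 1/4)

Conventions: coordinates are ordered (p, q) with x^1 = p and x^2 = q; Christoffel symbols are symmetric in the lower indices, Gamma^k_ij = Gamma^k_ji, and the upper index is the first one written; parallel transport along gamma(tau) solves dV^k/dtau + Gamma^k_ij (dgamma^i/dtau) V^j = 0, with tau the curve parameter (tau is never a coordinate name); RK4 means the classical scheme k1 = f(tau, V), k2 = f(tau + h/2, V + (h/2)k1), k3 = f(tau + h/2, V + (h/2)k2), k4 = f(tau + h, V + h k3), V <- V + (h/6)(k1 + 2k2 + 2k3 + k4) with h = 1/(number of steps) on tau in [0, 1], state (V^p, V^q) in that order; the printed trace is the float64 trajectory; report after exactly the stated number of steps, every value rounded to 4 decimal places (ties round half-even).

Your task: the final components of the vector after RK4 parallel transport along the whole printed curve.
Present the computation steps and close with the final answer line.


gamma'(tau) = (-2/3, -tau); f(tau, V)^k = -Gamma^k_ij(gamma(tau)) gamma'^i(tau) V^j; h = 1/4; intermediate values shown to 6 dp
curve data and Christoffel symbols at the stage parameters:
  tau = 0.000000: gamma = (-0.125000, 0.000000), gamma' = (-0.666667, 0.000000); Gamma_ppp = -0.079208, Gamma_ppq = 0.000000, Gamma_pqq = -0.197401, Gamma_qpp = 0.000000, Gamma_qpq = 0.050157, Gamma_qqq = 0.000000
  tau = 0.125000: gamma = (-0.208333, -0.007812), gamma' = (-0.666667, -0.125000); Gamma_ppp = -0.129730, Gamma_ppq = 0.000000, Gamma_pqq = -0.321509, Gamma_qpp = 0.000000, Gamma_qpq = 0.084063, Gamma_qqq = 0.000000
  tau = 0.250000: gamma = (-0.291667, -0.031250), gamma' = (-0.666667, -0.250000); Gamma_ppp = -0.177028, Gamma_ppq = 0.000000, Gamma_pqq = -0.435041, Gamma_qpp = 0.000000, Gamma_qpq = 0.118686, Gamma_qqq = 0.000000
  tau = 0.375000: gamma = (-0.375000, -0.070312), gamma' = (-0.666667, -0.375000); Gamma_ppp = -0.220183, Gamma_ppq = 0.000000, Gamma_pqq = -0.534977, Gamma_qpp = 0.000000, Gamma_qpq = 0.154341, Gamma_qqq = 0.000000
  tau = 0.500000: gamma = (-0.458333, -0.125000), gamma' = (-0.666667, -0.500000); Gamma_ppp = -0.258570, Gamma_ppq = 0.000000, Gamma_pqq = -0.619266, Gamma_qpp = 0.000000, Gamma_qpq = 0.191374, Gamma_qqq = 0.000000
  tau = 0.625000: gamma = (-0.541667, -0.195312), gamma' = (-0.666667, -0.625000); Gamma_ppp = -0.291862, Gamma_ppq = 0.000000, Gamma_pqq = -0.686837, Gamma_qpp = 0.000000, Gamma_qpq = 0.230173, Gamma_qqq = 0.000000
  tau = 0.750000: gamma = (-0.625000, -0.281250), gamma' = (-0.666667, -0.750000); Gamma_ppp = -0.320000, Gamma_ppq = 0.000000, Gamma_pqq = -0.737500, Gamma_qpp = 0.000000, Gamma_qpq = 0.271186, Gamma_qqq = 0.000000
  tau = 0.875000: gamma = (-0.708333, -0.382812), gamma' = (-0.666667, -0.875000); Gamma_ppp = -0.343146, Gamma_ppq = 0.000000, Gamma_pqq = -0.771780, Gamma_qpp = 0.000000, Gamma_qpq = 0.314936, Gamma_qqq = 0.000000
  tau = 1.000000: gamma = (-0.791667, -0.500000), gamma' = (-0.666667, -1.000000); Gamma_ppp = -0.361618, Gamma_ppq = 0.000000, Gamma_pqq = -0.790725, Gamma_qpp = 0.000000, Gamma_qpq = 0.362048, Gamma_qqq = 0.000000
step 0: V^p = -1.2500, V^q = 0.5000
step 1: k1 = (0.066007, 0.016719), k2 = (0.087216, 0.015090), k3 = (0.086995, 0.015106), k4 = (0.090166, 0.003417); V <- V + (h/6)(k1 + 2k2 + 2k3 + k4): V^p = -1.2290, V^q = 0.5034
step 2: k1 = (0.090297, 0.003362), k2 = (0.077678, -0.018642), k3 = (0.078461, -0.019016), k4 = (0.054086, -0.052107); V <- V + (h/6)(k1 + 2k2 + 2k3 + k4): V^p = -1.2099, V^q = 0.4982
step 3: k1 = (0.054316, -0.052216), k2 = (0.023048, -0.097640), k3 = (0.026245, -0.099073), k4 = (-0.005137, -0.159167); V <- V + (h/6)(k1 + 2k2 + 2k3 + k4): V^p = -1.2038, V^q = 0.4730
step 4: k1 = (-0.004812, -0.159327), k2 = (-0.030440, -0.236768), k3 = (-0.023170, -0.239683), k4 = (-0.035016, -0.338228); V <- V + (h/6)(k1 + 2k2 + 2k3 + k4): V^p = -1.2099, V^q = 0.4126

Answer: V^p = -1.2099, V^q = 0.4126
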